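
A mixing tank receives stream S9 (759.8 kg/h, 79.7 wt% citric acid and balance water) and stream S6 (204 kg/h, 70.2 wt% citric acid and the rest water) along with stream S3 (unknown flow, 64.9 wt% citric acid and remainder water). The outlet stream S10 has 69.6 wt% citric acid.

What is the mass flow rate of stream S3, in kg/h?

Let S3 be the unknown flow. Total out = 963.8 + S3.
citric acid balance: 748.77 + 0.649·S3 = 0.696·(963.8 + S3)
(0.649 − 0.696)·S3 = 0.696×963.8 − 748.77 = -77.964
S3 = -77.964 / -0.047 = 1658.8 kg/h

1659 kg/h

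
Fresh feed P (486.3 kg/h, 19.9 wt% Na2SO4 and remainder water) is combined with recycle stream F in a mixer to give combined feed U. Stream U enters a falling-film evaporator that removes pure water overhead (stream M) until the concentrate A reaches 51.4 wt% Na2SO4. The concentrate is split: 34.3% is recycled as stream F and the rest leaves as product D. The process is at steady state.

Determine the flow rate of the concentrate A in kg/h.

Overall Na2SO4 balance (none leaves overhead): Na2SO4 in fresh feed = Na2SO4 in product, i.e. 486.3×0.199 = (1−0.343)·A·0.514.
A = 96.774/(0.514×0.657) = 286.57 kg/h.

286.6 kg/h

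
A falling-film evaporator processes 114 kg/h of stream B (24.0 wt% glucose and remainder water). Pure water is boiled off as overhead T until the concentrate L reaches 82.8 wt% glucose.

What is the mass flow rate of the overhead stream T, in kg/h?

80.96 kg/h

glucose is conserved: 114×0.240 = 27.36 kg/h all reports to the concentrate.
Concentrate = 27.36/(target fraction) = 33.043 kg/h.
Overhead = 114 − 33.043 = 80.957 kg/h.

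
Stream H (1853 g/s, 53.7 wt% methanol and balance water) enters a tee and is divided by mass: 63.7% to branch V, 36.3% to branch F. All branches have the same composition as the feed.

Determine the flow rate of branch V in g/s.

Branch V flow = 0.637×1853 = 1180.4 g/s.

1180 g/s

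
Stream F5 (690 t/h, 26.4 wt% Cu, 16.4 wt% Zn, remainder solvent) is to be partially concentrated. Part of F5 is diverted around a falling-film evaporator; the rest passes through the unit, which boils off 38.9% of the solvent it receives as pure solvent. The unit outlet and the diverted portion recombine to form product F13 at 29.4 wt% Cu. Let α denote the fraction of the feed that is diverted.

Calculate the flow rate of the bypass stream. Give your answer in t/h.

All 690×0.264 = 182.16 t/h of Cu reaches F13, so F13 = 182.16/0.294 = 619.59 t/h and vapour = 70.408 t/h.
The evaporator receives (1−α)·690 of feed at 0.572 solvent and removes 0.389 of that solvent:
0.389×0.572×(1−α)×690 = 70.408
(1−α) = 70.408/153.53 = 0.4586;  α = 0.5414.
Bypass flow = 0.5414×690 = 373.57 t/h.

373.6 t/h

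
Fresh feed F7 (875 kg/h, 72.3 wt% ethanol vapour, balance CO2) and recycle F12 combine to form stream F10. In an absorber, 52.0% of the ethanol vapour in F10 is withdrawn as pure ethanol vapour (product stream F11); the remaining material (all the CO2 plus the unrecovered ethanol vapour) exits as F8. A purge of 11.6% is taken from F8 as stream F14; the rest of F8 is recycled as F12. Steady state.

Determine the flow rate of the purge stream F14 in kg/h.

303.6 kg/h

CO2 enters only via F7 and leaves only via the purge: 875×0.277 = 0.116×(CO2 in F8), and the absorber passes all CO2, so CO2 in F10 = CO2 in F8 = 2089.4 kg/h.
ethanol vapour in F10: m_A = 875×0.723 + (1−0.116)·(1−0.520)·m_A, so m_A = 632.62/0.5757 = 1098.9 kg/h.
F8 = (1−0.520)×1098.9 + 2089.4 = 2616.9 kg/h.
Purge F14 = 0.116×2616.9 = 303.56 kg/h.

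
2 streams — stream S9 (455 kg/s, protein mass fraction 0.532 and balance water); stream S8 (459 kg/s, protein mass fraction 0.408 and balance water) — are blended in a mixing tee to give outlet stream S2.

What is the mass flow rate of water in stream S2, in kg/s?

484.7 kg/s

water out = water in = 455×0.468 + 459×0.592 = 484.67 kg/s.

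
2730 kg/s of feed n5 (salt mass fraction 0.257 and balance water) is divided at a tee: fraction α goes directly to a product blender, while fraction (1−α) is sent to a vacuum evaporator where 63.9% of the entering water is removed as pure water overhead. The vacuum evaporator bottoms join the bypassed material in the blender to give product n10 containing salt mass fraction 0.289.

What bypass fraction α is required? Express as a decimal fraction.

0.767

All 2730×0.257 = 701.61 kg/s of salt reaches n10, so n10 = 701.61/0.289 = 2427.7 kg/s and vapour = 302.28 kg/s.
The evaporator receives (1−α)·2730 of feed at 0.743 water and removes 0.639 of that water:
0.639×0.743×(1−α)×2730 = 302.28
(1−α) = 302.28/1296.1 = 0.2332;  α = 0.7668.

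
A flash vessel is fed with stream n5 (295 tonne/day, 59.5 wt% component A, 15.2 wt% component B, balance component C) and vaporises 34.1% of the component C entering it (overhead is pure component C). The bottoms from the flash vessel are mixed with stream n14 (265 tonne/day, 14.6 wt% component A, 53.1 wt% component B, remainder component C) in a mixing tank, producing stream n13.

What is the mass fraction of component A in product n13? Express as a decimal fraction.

Vapour removed = 0.341×0.253×295 = 25.451 tonne/day; concentrate = 269.55 tonne/day.
component A reaching the mixer = 175.53 (from concentrate) + 265×0.146 = 214.22 tonne/day.
Product flow = 269.55 + 265 = 534.55 tonne/day; component A fraction = 0.4007.

0.4007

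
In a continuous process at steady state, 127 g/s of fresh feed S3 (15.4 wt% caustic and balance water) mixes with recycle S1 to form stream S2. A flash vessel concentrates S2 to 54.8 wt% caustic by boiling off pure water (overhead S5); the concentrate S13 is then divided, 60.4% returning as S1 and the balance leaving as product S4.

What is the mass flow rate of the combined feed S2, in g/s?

181.4 g/s

Overall caustic balance (none leaves overhead): caustic in fresh feed = caustic in product, i.e. 127×0.154 = (1−0.604)·S13·0.548.
S13 = 19.558/(0.548×0.396) = 90.126 g/s.
Recycle S1 = 0.604×90.126 = 54.436 g/s.
Combined feed S2 = 127 + 54.436 = 181.44 g/s.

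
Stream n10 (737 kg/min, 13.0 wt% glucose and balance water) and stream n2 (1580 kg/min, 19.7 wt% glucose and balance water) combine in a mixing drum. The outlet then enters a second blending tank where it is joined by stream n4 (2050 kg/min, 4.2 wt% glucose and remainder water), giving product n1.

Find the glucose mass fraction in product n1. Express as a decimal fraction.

Overall, product flow = 4367 kg/min.
glucose in = 737×0.130 + 1580×0.197 + 2050×0.042 = 493.17 kg/min.
glucose fraction in n1 = 0.113.

0.113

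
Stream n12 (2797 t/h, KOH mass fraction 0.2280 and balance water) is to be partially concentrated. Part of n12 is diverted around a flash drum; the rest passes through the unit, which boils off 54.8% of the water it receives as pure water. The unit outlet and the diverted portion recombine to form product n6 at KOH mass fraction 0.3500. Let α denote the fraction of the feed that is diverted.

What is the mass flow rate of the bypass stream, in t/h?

492.4 t/h

All 2797×0.228 = 637.72 t/h of KOH reaches n6, so n6 = 637.72/0.350 = 1822 t/h and vapour = 974.95 t/h.
The evaporator receives (1−α)·2797 of feed at 0.772 water and removes 0.548 of that water:
0.548×0.772×(1−α)×2797 = 974.95
(1−α) = 974.95/1183.3 = 0.8239;  α = 0.1761.
Bypass flow = 0.1761×2797 = 492.45 t/h.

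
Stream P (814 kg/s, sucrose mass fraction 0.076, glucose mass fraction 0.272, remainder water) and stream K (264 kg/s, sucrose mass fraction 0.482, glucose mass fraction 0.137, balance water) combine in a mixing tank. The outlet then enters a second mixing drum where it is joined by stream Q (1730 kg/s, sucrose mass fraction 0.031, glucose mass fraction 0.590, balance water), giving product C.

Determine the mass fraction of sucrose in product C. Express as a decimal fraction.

Overall, product flow = 2808 kg/s.
sucrose in = 814×0.076 + 264×0.482 + 1730×0.031 = 242.74 kg/s.
sucrose fraction in C = 0.086.

0.086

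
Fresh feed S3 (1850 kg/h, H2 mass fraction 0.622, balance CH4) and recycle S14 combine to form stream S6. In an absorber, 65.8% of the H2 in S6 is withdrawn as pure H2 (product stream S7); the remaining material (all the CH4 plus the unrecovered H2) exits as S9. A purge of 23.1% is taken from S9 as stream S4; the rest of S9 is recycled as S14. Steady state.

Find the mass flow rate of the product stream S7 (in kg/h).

1027 kg/h

H2 in S6: m_A = 1850×0.622 + (1−0.231)·(1−0.658)·m_A, so m_A = 1150.7/0.7370 = 1561.3 kg/h.
Product S7 = 0.658×1561.3 = 1027.4 kg/h.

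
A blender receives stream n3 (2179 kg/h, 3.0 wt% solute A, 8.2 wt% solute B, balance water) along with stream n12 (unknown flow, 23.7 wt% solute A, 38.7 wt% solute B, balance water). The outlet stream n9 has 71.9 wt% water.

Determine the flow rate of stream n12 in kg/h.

1074 kg/h

Let n12 be the unknown flow. Total out = 2179 + n12.
water balance: 1935 + 0.376·n12 = 0.719·(2179 + n12)
(0.376 − 0.719)·n12 = 0.719×2179 − 1935 = -368.25
n12 = -368.25 / -0.343 = 1073.6 kg/h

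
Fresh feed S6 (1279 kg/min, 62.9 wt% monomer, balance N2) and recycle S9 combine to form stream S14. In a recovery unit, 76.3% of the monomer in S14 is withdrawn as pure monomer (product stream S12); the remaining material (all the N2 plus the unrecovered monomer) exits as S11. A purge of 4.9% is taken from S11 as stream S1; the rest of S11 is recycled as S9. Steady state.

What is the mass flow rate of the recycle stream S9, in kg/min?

N2 enters only via S6 and leaves only via the purge: 1279×0.371 = 0.049×(N2 in S11), and the recovery unit passes all N2, so N2 in S14 = N2 in S11 = 9683.9 kg/min.
monomer in S14: m_A = 1279×0.629 + (1−0.049)·(1−0.763)·m_A, so m_A = 804.49/0.7746 = 1038.6 kg/min.
S11 = (1−0.763)×1038.6 + 9683.9 = 9930 kg/min.
Recycle S9 = (1−0.049)×9930 = 9443.4 kg/min.

9443 kg/min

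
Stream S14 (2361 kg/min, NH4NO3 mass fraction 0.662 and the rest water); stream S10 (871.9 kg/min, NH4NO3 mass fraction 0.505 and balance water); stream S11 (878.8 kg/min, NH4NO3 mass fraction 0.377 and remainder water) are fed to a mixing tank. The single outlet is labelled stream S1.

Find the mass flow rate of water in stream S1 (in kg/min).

water out = water in = 2361×0.338 + 871.9×0.495 + 878.8×0.623 = 1777.1 kg/min.

1777 kg/min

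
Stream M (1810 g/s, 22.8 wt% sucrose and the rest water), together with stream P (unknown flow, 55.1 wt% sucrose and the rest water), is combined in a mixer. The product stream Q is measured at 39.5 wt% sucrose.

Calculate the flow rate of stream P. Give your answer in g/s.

1938 g/s

Let P be the unknown flow. Total out = 1810 + P.
sucrose balance: 412.68 + 0.551·P = 0.395·(1810 + P)
(0.551 − 0.395)·P = 0.395×1810 − 412.68 = 302.27
P = 302.27 / 0.156 = 1937.6 g/s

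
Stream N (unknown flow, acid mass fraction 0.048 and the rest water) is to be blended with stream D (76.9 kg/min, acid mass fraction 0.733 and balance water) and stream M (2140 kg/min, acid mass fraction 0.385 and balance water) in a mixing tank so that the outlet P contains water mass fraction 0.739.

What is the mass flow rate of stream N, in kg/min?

1416 kg/min

Let N be the unknown flow. Total out = 2216.9 + N.
water balance: 1336.6 + 0.952·N = 0.739·(2216.9 + N)
(0.952 − 0.739)·N = 0.739×2216.9 − 1336.6 = 301.66
N = 301.66 / 0.213 = 1416.2 kg/min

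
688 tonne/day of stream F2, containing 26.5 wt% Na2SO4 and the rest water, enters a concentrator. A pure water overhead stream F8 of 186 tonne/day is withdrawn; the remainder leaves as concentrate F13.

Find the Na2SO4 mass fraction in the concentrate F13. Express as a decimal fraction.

Na2SO4 is not removed: 688×0.265 = 182.32 tonne/day of Na2SO4 enters F13.
Concentrate = 688 − 186 = 502 tonne/day.
Mass fraction = 182.32/502 = 0.3632.

0.3632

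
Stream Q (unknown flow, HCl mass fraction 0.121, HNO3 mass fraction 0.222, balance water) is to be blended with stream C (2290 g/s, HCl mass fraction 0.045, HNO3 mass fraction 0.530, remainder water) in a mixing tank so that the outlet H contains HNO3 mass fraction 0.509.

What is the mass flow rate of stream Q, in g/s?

167.6 g/s

Let Q be the unknown flow. Total out = 2290 + Q.
HNO3 balance: 1213.7 + 0.222·Q = 0.509·(2290 + Q)
(0.222 − 0.509)·Q = 0.509×2290 − 1213.7 = -48.09
Q = -48.09 / -0.287 = 167.56 g/s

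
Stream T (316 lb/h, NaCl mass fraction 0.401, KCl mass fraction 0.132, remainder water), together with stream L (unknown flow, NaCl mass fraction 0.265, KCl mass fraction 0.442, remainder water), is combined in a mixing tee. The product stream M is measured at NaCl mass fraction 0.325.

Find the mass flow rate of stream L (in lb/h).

400.3 lb/h

Let L be the unknown flow. Total out = 316 + L.
NaCl balance: 126.72 + 0.265·L = 0.325·(316 + L)
(0.265 − 0.325)·L = 0.325×316 − 126.72 = -24.016
L = -24.016 / -0.060 = 400.27 lb/h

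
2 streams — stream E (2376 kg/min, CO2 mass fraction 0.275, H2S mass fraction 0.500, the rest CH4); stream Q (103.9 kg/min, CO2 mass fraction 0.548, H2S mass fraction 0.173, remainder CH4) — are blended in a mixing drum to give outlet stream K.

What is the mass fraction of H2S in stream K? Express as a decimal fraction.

0.486

Total flow out = 2376 + 103.9 = 2479.9 kg/min.
H2S in = 2376×0.500 + 103.9×0.173 = 1206 kg/min.
H2S mass fraction in K = 1206/2479.9 = 0.486.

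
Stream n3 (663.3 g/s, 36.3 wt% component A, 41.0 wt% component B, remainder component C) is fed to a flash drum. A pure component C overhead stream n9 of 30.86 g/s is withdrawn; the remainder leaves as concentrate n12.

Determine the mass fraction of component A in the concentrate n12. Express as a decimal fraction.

component A is not removed: 663.3×0.363 = 240.78 g/s of component A enters n12.
Concentrate = 663.3 − 30.86 = 632.44 g/s.
Mass fraction = 240.78/632.44 = 0.3807.

0.3807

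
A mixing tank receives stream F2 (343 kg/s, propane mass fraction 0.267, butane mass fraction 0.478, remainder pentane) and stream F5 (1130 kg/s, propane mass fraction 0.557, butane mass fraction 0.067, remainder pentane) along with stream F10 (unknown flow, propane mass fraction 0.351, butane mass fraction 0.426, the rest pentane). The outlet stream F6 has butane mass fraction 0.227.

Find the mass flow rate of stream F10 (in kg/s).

Let F10 be the unknown flow. Total out = 1473 + F10.
butane balance: 239.66 + 0.426·F10 = 0.227·(1473 + F10)
(0.426 − 0.227)·F10 = 0.227×1473 − 239.66 = 94.707
F10 = 94.707 / 0.199 = 475.91 kg/s

475.9 kg/s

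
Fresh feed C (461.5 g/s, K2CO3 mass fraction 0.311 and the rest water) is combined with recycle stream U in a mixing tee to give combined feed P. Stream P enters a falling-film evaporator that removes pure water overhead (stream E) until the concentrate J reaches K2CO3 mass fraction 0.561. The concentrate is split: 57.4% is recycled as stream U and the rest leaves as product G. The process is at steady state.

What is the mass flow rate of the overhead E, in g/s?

205.7 g/s

Overall K2CO3 balance (none leaves overhead): K2CO3 in fresh feed = K2CO3 in product, i.e. 461.5×0.311 = (1−0.574)·J·0.561.
J = 143.53/(0.561×0.426) = 600.56 g/s.
Recycle U = 0.574×600.56 = 344.72 g/s.
Combined feed P = 461.5 + 344.72 = 806.22 g/s.
Overhead E = P − J = 806.22 − 600.56 = 205.66 g/s.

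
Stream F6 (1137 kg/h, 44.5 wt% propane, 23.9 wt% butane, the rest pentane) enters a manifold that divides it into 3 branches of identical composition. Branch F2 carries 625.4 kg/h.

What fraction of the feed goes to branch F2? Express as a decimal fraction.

Fraction to F2 = 625.4/1137 = 0.5500.

0.550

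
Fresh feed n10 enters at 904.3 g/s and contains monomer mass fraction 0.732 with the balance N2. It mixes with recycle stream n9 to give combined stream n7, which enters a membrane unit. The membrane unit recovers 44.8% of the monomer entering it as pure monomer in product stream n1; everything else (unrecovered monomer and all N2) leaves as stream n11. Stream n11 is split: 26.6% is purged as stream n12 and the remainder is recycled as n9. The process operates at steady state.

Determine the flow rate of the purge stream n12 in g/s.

N2 enters only via n10 and leaves only via the purge: 904.3×0.268 = 0.266×(N2 in n11), and the membrane unit passes all N2, so N2 in n7 = N2 in n11 = 911.1 g/s.
monomer in n7: m_A = 904.3×0.732 + (1−0.266)·(1−0.448)·m_A, so m_A = 661.95/0.5948 = 1112.8 g/s.
n11 = (1−0.448)×1112.8 + 911.1 = 1525.4 g/s.
Purge n12 = 0.266×1525.4 = 405.75 g/s.

405.8 g/s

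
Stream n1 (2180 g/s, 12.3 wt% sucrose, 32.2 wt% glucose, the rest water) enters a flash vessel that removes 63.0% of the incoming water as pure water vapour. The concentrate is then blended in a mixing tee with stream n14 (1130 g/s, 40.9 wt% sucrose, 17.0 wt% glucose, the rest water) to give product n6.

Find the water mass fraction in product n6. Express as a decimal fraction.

0.3624

Vapour removed = 0.630×0.555×2180 = 762.24 g/s; concentrate = 1417.8 g/s.
water reaching the mixer = 447.66 (from concentrate) + 1130×0.421 = 923.39 g/s.
Product flow = 1417.8 + 1130 = 2547.8 g/s; water fraction = 0.3624.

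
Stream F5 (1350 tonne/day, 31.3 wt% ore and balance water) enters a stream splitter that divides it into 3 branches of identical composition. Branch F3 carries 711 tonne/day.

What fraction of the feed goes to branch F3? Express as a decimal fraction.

0.527

Fraction to F3 = 711/1350 = 0.5267.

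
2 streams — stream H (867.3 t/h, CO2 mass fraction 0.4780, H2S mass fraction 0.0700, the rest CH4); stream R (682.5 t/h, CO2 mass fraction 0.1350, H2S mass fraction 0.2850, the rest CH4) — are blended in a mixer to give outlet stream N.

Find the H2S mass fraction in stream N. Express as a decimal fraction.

0.1647

Total flow out = 867.3 + 682.5 = 1549.8 t/h.
H2S in = 867.3×0.070 + 682.5×0.285 = 255.22 t/h.
H2S mass fraction in N = 255.22/1549.8 = 0.1647.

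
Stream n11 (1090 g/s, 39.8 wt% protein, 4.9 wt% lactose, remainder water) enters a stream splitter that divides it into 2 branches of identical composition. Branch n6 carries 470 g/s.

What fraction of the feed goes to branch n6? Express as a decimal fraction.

Fraction to n6 = 470/1090 = 0.4312.

0.431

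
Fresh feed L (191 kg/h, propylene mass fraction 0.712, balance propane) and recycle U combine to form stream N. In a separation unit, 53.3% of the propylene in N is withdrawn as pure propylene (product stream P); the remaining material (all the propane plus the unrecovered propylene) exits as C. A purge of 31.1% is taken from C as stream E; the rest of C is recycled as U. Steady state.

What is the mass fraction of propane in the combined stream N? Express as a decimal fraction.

propane enters only via L and leaves only via the purge: 191×0.288 = 0.311×(propane in C), and the separation unit passes all propane, so propane in N = propane in C = 176.87 kg/h.
propylene in N: m_A = 191×0.712 + (1−0.311)·(1−0.533)·m_A, so m_A = 135.99/0.6782 = 200.51 kg/h.
N = 200.51 + 176.87 = 377.38 kg/h.
propane fraction in N = 176.87/377.38 = 0.469.

0.469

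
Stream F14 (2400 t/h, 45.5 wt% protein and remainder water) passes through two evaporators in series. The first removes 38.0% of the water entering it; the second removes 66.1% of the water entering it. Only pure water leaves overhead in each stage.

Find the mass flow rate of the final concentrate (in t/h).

1367 t/h

water in feed = 2400×0.545 = 1308 t/h.
After stage 1: water left = (1−0.380)×1308 = 810.96; stream total = 1903 t/h.
After stage 2: water left = (1−0.661)×810.96 = 274.92; final concentrate = 1366.9 t/h.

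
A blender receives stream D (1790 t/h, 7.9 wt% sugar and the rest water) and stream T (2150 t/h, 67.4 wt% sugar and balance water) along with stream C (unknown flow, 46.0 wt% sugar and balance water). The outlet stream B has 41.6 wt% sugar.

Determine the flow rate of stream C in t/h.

1103 t/h

Let C be the unknown flow. Total out = 3940 + C.
sugar balance: 1590.5 + 0.460·C = 0.416·(3940 + C)
(0.460 − 0.416)·C = 0.416×3940 − 1590.5 = 48.53
C = 48.53 / 0.044 = 1103 t/h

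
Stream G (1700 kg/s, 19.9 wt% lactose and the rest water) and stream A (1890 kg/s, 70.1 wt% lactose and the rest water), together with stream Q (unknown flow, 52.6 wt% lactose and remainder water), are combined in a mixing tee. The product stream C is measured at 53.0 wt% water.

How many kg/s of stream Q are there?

430.5 kg/s

Let Q be the unknown flow. Total out = 3590 + Q.
water balance: 1926.8 + 0.474·Q = 0.530·(3590 + Q)
(0.474 − 0.530)·Q = 0.530×3590 − 1926.8 = -24.11
Q = -24.11 / -0.056 = 430.54 kg/s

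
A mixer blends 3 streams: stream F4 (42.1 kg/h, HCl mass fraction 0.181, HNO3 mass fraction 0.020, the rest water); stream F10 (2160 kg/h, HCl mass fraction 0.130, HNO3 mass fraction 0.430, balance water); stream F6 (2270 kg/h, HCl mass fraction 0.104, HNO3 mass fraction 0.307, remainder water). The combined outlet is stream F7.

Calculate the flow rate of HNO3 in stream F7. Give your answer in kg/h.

HNO3 out = HNO3 in = 42.1×0.020 + 2160×0.430 + 2270×0.307 = 1626.5 kg/h.

1627 kg/h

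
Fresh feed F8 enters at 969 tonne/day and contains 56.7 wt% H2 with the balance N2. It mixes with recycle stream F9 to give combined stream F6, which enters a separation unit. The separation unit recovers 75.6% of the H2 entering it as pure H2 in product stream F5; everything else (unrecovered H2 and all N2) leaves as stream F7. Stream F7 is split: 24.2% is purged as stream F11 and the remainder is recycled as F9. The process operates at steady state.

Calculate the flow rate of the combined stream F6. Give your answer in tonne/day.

2408 tonne/day

N2 enters only via F8 and leaves only via the purge: 969×0.433 = 0.242×(N2 in F7), and the separation unit passes all N2, so N2 in F6 = N2 in F7 = 1733.8 tonne/day.
H2 in F6: m_A = 969×0.567 + (1−0.242)·(1−0.756)·m_A, so m_A = 549.42/0.8150 = 674.1 tonne/day.
F6 = 674.1 + 1733.8 = 2407.9 tonne/day.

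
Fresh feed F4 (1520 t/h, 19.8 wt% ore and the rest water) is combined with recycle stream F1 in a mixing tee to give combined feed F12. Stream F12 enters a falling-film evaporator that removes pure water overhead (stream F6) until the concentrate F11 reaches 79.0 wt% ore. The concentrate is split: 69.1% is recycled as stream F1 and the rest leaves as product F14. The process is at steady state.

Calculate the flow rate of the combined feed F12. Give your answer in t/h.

2372 t/h

Overall ore balance (none leaves overhead): ore in fresh feed = ore in product, i.e. 1520×0.198 = (1−0.691)·F11·0.790.
F11 = 300.96/(0.790×0.309) = 1232.9 t/h.
Recycle F1 = 0.691×1232.9 = 851.92 t/h.
Combined feed F12 = 1520 + 851.92 = 2371.9 t/h.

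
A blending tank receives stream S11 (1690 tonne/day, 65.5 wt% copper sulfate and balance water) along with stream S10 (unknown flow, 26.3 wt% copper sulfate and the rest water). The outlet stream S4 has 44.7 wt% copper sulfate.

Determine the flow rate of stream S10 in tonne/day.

1910 tonne/day

Let S10 be the unknown flow. Total out = 1690 + S10.
copper sulfate balance: 1107 + 0.263·S10 = 0.447·(1690 + S10)
(0.263 − 0.447)·S10 = 0.447×1690 − 1107 = -351.52
S10 = -351.52 / -0.184 = 1910.4 tonne/day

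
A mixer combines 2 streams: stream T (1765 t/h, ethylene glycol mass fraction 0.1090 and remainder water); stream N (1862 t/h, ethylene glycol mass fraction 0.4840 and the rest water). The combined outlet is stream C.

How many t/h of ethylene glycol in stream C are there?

ethylene glycol out = ethylene glycol in = 1765×0.109 + 1862×0.484 = 1093.6 t/h.

1094 t/h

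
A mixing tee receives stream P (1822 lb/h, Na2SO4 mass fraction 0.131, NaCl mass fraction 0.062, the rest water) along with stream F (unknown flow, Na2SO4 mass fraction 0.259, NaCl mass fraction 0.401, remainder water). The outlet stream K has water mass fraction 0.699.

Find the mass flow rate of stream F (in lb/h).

548.1 lb/h

Let F be the unknown flow. Total out = 1822 + F.
water balance: 1470.4 + 0.340·F = 0.699·(1822 + F)
(0.340 − 0.699)·F = 0.699×1822 − 1470.4 = -196.78
F = -196.78 / -0.359 = 548.12 lb/h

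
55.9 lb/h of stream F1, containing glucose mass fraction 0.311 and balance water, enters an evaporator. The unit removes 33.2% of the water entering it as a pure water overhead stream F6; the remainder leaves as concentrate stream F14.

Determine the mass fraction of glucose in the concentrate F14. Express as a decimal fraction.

0.403

glucose is not removed: 55.9×0.311 = 17.385 lb/h of glucose enters F14.
water entering = 55.9×0.689 = 38.515 lb/h; overhead removed = 0.332×38.515 = 12.787 lb/h.
Concentrate = 55.9 − 12.787 = 43.113 lb/h.
Mass fraction = 17.385/43.113 = 0.403.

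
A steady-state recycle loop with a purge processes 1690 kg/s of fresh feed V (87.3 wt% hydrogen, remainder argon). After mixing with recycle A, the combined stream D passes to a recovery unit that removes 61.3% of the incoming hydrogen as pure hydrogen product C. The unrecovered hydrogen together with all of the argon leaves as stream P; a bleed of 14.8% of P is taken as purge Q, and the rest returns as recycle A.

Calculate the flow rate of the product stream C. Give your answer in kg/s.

hydrogen in D: m_A = 1690×0.873 + (1−0.148)·(1−0.613)·m_A, so m_A = 1475.4/0.6703 = 2201.1 kg/s.
Product C = 0.613×2201.1 = 1349.3 kg/s.

1349 kg/s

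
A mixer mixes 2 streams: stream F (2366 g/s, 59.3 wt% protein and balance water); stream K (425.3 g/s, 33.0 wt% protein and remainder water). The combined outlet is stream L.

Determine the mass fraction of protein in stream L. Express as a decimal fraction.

0.553

Total flow out = 2366 + 425.3 = 2791.3 g/s.
protein in = 2366×0.593 + 425.3×0.330 = 1543.4 g/s.
protein mass fraction in L = 1543.4/2791.3 = 0.553.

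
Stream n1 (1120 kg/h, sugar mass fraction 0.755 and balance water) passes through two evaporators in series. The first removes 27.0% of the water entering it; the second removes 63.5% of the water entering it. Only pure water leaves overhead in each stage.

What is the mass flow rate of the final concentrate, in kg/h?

918.7 kg/h

water in feed = 1120×0.245 = 274.4 kg/h.
After stage 1: water left = (1−0.270)×274.4 = 200.31; stream total = 1045.9 kg/h.
After stage 2: water left = (1−0.635)×200.31 = 73.114; final concentrate = 918.71 kg/h.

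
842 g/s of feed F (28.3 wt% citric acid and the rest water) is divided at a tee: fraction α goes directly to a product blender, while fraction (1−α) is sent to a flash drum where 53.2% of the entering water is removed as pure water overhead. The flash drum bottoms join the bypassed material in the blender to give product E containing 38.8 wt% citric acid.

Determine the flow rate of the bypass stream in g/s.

244.6 g/s

All 842×0.283 = 238.29 g/s of citric acid reaches E, so E = 238.29/0.388 = 614.14 g/s and vapour = 227.86 g/s.
The evaporator receives (1−α)·842 of feed at 0.717 water and removes 0.532 of that water:
0.532×0.717×(1−α)×842 = 227.86
(1−α) = 227.86/321.18 = 0.7095;  α = 0.2905.
Bypass flow = 0.2905×842 = 244.64 g/s.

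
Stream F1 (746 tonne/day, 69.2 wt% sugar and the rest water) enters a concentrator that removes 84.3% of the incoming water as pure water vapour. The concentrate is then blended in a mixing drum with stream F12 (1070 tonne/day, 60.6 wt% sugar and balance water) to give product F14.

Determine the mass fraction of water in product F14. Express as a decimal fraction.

Vapour removed = 0.843×0.308×746 = 193.69 tonne/day; concentrate = 552.31 tonne/day.
water reaching the mixer = 36.074 (from concentrate) + 1070×0.394 = 457.65 tonne/day.
Product flow = 552.31 + 1070 = 1622.3 tonne/day; water fraction = 0.282.

0.282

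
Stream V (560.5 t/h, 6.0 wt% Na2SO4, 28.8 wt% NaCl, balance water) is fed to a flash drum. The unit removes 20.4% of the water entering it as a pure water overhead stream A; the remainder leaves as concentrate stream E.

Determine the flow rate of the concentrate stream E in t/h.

water entering = 560.5×0.652 = 365.45 t/h; overhead removed = 0.204×365.45 = 74.551 t/h.
Concentrate = 560.5 − 74.551 = 485.95 t/h.

485.9 t/h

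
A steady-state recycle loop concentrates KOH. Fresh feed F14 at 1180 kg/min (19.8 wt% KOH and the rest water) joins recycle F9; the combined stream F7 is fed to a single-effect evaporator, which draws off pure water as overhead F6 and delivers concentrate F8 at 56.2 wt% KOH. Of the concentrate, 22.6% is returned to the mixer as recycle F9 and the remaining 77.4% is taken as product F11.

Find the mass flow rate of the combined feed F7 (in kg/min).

1301 kg/min

Overall KOH balance (none leaves overhead): KOH in fresh feed = KOH in product, i.e. 1180×0.198 = (1−0.226)·F8·0.562.
F8 = 233.64/(0.562×0.774) = 537.12 kg/min.
Recycle F9 = 0.226×537.12 = 121.39 kg/min.
Combined feed F7 = 1180 + 121.39 = 1301.4 kg/min.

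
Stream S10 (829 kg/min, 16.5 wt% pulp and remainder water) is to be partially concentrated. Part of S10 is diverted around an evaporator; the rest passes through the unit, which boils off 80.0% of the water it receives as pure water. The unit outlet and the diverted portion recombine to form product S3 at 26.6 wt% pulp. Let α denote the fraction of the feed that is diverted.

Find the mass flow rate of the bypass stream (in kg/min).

All 829×0.165 = 136.78 kg/min of pulp reaches S3, so S3 = 136.78/0.266 = 514.23 kg/min and vapour = 314.77 kg/min.
The evaporator receives (1−α)·829 of feed at 0.835 water and removes 0.800 of that water:
0.800×0.835×(1−α)×829 = 314.77
(1−α) = 314.77/553.77 = 0.5684;  α = 0.4316.
Bypass flow = 0.4316×829 = 357.79 kg/min.

357.8 kg/min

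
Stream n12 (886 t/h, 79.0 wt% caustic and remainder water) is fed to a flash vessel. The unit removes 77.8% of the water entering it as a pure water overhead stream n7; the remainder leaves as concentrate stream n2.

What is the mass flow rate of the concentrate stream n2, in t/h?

741.2 t/h

water entering = 886×0.210 = 186.06 t/h; overhead removed = 0.778×186.06 = 144.75 t/h.
Concentrate = 886 − 144.75 = 741.25 t/h.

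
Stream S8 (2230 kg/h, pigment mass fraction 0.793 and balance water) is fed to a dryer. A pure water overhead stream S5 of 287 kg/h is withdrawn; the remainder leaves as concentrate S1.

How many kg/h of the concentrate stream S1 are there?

1943 kg/h

Concentrate = 2230 − 287 = 1943 kg/h.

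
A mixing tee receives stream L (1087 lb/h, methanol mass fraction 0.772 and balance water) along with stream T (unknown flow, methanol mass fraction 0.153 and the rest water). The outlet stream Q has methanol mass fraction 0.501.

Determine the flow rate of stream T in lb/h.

Let T be the unknown flow. Total out = 1087 + T.
methanol balance: 839.16 + 0.153·T = 0.501·(1087 + T)
(0.153 − 0.501)·T = 0.501×1087 − 839.16 = -294.58
T = -294.58 / -0.348 = 846.49 lb/h

846.5 lb/h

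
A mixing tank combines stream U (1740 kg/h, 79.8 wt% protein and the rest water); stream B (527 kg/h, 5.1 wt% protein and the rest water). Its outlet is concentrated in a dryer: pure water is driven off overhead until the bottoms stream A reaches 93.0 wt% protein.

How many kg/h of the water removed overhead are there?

protein entering = 1740×0.798 + 527×0.051 = 1415.4 kg/h.
All protein reports to A, so A = 1415.4/0.930 = 1521.9 kg/h.
Total feed = 2267 kg/h; overhead = 2267 − 1521.9 = 745.07 kg/h.

745.1 kg/h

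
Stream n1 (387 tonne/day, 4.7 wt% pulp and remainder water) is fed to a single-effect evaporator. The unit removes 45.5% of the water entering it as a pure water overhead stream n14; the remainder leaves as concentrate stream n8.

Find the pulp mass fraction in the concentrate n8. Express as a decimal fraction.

0.0830

pulp is not removed: 387×0.047 = 18.189 tonne/day of pulp enters n8.
water entering = 387×0.953 = 368.81 tonne/day; overhead removed = 0.455×368.81 = 167.81 tonne/day.
Concentrate = 387 − 167.81 = 219.19 tonne/day.
Mass fraction = 18.189/219.19 = 0.0830.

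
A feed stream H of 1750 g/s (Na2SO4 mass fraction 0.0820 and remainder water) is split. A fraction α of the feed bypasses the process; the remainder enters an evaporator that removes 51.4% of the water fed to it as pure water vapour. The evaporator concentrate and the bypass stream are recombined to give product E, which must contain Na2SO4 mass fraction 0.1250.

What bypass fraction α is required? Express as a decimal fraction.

0.271

All 1750×0.082 = 143.5 g/s of Na2SO4 reaches E, so E = 143.5/0.125 = 1148 g/s and vapour = 602 g/s.
The evaporator receives (1−α)·1750 of feed at 0.918 water and removes 0.514 of that water:
0.514×0.918×(1−α)×1750 = 602
(1−α) = 602/825.74 = 0.7290;  α = 0.2710.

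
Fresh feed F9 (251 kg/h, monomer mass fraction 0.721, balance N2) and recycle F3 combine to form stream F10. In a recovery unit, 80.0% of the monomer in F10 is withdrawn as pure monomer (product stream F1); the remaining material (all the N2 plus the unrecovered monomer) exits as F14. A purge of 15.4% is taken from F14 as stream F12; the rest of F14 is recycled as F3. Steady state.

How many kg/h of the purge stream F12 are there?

N2 enters only via F9 and leaves only via the purge: 251×0.279 = 0.154×(N2 in F14), and the recovery unit passes all N2, so N2 in F10 = N2 in F14 = 454.73 kg/h.
monomer in F10: m_A = 251×0.721 + (1−0.154)·(1−0.800)·m_A, so m_A = 180.97/0.8308 = 217.83 kg/h.
F14 = (1−0.800)×217.83 + 454.73 = 498.3 kg/h.
Purge F12 = 0.154×498.3 = 76.738 kg/h.

76.74 kg/h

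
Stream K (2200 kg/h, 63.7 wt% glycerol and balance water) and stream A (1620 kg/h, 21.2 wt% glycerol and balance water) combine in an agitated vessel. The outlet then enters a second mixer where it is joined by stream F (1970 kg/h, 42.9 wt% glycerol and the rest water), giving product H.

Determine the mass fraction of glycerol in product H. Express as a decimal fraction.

0.4473

Overall, product flow = 5790 kg/h.
glycerol in = 2200×0.637 + 1620×0.212 + 1970×0.429 = 2590 kg/h.
glycerol fraction in H = 0.4473.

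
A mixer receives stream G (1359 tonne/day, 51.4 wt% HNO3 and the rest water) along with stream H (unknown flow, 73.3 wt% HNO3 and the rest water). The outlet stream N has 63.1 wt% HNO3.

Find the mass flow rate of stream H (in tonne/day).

Let H be the unknown flow. Total out = 1359 + H.
HNO3 balance: 698.53 + 0.733·H = 0.631·(1359 + H)
(0.733 − 0.631)·H = 0.631×1359 − 698.53 = 159
H = 159 / 0.102 = 1558.9 tonne/day

1559 tonne/day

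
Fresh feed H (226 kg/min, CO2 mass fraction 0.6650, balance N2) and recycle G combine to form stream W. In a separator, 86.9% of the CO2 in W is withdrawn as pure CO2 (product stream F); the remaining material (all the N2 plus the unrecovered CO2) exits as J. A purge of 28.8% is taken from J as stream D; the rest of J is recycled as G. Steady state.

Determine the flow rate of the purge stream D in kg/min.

N2 enters only via H and leaves only via the purge: 226×0.335 = 0.288×(N2 in J), and the separator passes all N2, so N2 in W = N2 in J = 262.88 kg/min.
CO2 in W: m_A = 226×0.665 + (1−0.288)·(1−0.869)·m_A, so m_A = 150.29/0.9067 = 165.75 kg/min.
J = (1−0.869)×165.75 + 262.88 = 284.6 kg/min.
Purge D = 0.288×284.6 = 81.963 kg/min.

81.96 kg/min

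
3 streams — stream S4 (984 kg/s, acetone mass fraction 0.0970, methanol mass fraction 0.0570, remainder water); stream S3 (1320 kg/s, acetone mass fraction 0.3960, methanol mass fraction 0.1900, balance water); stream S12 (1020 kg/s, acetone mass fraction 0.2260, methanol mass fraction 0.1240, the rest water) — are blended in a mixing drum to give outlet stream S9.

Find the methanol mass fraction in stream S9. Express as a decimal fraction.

Total flow out = 984 + 1320 + 1020 = 3324 kg/s.
methanol in = 984×0.057 + 1320×0.190 + 1020×0.124 = 433.37 kg/s.
methanol mass fraction in S9 = 433.37/3324 = 0.1304.

0.1304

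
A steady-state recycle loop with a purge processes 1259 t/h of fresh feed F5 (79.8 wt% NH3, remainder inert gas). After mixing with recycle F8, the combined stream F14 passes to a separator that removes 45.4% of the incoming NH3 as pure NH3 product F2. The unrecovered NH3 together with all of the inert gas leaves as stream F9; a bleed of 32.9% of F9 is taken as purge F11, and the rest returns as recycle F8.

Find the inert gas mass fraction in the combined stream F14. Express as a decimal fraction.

inert gas enters only via F5 and leaves only via the purge: 1259×0.202 = 0.329×(inert gas in F9), and the separator passes all inert gas, so inert gas in F14 = inert gas in F9 = 773 t/h.
NH3 in F14: m_A = 1259×0.798 + (1−0.329)·(1−0.454)·m_A, so m_A = 1004.7/0.6336 = 1585.6 t/h.
F14 = 1585.6 + 773 = 2358.6 t/h.
inert gas fraction in F14 = 773/2358.6 = 0.3277.

0.3277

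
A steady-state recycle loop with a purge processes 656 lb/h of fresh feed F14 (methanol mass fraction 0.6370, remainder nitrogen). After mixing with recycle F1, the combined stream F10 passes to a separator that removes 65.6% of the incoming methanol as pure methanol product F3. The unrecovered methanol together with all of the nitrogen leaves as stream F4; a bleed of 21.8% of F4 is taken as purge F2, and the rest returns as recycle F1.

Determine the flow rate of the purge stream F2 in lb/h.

nitrogen enters only via F14 and leaves only via the purge: 656×0.363 = 0.218×(nitrogen in F4), and the separator passes all nitrogen, so nitrogen in F10 = nitrogen in F4 = 1092.3 lb/h.
methanol in F10: m_A = 656×0.637 + (1−0.218)·(1−0.656)·m_A, so m_A = 417.87/0.7310 = 571.65 lb/h.
F4 = (1−0.656)×571.65 + 1092.3 = 1289 lb/h.
Purge F2 = 0.218×1289 = 281 lb/h.

281 lb/h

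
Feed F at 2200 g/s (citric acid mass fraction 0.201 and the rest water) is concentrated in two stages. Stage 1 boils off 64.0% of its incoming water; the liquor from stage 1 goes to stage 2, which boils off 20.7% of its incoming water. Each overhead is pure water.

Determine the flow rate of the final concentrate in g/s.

water in feed = 2200×0.799 = 1757.8 g/s.
After stage 1: water left = (1−0.640)×1757.8 = 632.81; stream total = 1075 g/s.
After stage 2: water left = (1−0.207)×632.81 = 501.82; final concentrate = 944.02 g/s.

944 g/s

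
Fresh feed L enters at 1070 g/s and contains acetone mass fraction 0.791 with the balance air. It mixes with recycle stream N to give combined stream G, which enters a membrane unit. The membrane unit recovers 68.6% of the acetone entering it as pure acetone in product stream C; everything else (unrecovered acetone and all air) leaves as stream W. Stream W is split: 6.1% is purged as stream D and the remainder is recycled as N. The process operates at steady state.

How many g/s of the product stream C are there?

acetone in G: m_A = 1070×0.791 + (1−0.061)·(1−0.686)·m_A, so m_A = 846.37/0.7052 = 1200.3 g/s.
Product C = 0.686×1200.3 = 823.38 g/s.

823.4 g/s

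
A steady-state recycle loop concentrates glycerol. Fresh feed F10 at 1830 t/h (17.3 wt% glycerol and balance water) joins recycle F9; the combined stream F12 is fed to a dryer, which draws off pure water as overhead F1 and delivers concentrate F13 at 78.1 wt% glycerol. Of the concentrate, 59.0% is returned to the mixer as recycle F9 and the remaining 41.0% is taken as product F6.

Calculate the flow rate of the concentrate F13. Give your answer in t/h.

988.7 t/h

Overall glycerol balance (none leaves overhead): glycerol in fresh feed = glycerol in product, i.e. 1830×0.173 = (1−0.590)·F13·0.781.
F13 = 316.59/(0.781×0.410) = 988.69 t/h.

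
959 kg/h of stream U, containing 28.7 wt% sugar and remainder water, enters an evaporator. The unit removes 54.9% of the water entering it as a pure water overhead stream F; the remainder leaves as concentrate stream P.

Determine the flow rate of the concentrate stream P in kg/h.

water entering = 959×0.713 = 683.77 kg/h; overhead removed = 0.549×683.77 = 375.39 kg/h.
Concentrate = 959 − 375.39 = 583.61 kg/h.

583.6 kg/h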